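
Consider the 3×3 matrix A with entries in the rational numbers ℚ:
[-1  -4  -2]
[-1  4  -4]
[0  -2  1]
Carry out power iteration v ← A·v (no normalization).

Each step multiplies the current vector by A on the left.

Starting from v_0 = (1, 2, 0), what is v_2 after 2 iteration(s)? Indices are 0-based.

v_2 = (-11, 53, -18)

v_0 = (1, 2, 0).
v_1 = A·v_0 = (-9, 7, -4).
v_2 = A·v_1 = (-11, 53, -18).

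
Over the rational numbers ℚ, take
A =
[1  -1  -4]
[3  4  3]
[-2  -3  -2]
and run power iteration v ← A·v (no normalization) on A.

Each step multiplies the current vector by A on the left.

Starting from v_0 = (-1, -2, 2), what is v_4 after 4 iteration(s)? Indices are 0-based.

v_4 = (-290, -404, 305)

v_0 = (-1, -2, 2).
v_1 = A·v_0 = (-7, -5, 4).
v_2 = A·v_1 = (-18, -29, 21).
v_3 = A·v_2 = (-73, -107, 81).
v_4 = A·v_3 = (-290, -404, 305).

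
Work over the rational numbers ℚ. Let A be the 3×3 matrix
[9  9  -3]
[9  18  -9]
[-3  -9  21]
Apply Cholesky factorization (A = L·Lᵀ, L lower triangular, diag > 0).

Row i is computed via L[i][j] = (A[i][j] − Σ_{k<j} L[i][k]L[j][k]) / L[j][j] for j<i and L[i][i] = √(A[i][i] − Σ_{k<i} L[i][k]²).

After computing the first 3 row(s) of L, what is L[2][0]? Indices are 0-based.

L[2][0] = -1

Step 1: L[0][0] = √(9) = 3.
  L[1][0] = (9) / L[0][0] = 3.
Step 2: L[1][1] = √(9) = 3.
  L[2][0] = (-3) / L[0][0] = -1.
  L[2][1] = (-6) / L[1][1] = -2.
Step 3: L[2][2] = √(16) = 4.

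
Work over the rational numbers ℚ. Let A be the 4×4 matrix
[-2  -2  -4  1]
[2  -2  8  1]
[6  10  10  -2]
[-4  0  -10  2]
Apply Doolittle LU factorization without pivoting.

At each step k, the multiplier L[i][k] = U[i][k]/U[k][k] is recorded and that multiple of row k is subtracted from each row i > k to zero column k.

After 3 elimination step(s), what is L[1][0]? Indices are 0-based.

L[1][0] = -1

[col 0] pivot -2
  R1 -= -1*R0 → (0, -4, 4, 2)  (L[1][0] := -1)
  R2 -= -3*R0 → (0, 4, -2, 1)  (L[2][0] := -3)
  R3 -= 2*R0 → (0, 4, -2, 0)  (L[3][0] := 2)
[col 1] pivot -4
  R2 -= -1*R1 → (0, 0, 2, 3)  (L[2][1] := -1)
  R3 -= -1*R1 → (0, 0, 2, 2)  (L[3][1] := -1)
[col 2] pivot 2
  R3 -= 1*R2 → (0, 0, 0, -1)  (L[3][2] := 1)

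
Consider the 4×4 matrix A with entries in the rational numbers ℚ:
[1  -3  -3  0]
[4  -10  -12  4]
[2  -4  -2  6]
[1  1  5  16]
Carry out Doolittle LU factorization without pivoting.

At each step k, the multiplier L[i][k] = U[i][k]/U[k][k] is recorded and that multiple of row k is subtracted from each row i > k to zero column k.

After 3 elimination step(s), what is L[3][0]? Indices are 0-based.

k=0: U[0][0]=1
  eliminate (1,0): mult=4, new row 1: (0, 2, 0, 4); set L[1][0]=4
  eliminate (2,0): mult=2, new row 2: (0, 2, 4, 6); set L[2][0]=2
  eliminate (3,0): mult=1, new row 3: (0, 4, 8, 16); set L[3][0]=1
k=1: U[1][1]=2
  eliminate (2,1): mult=1, new row 2: (0, 0, 4, 2); set L[2][1]=1
  eliminate (3,1): mult=2, new row 3: (0, 0, 8, 8); set L[3][1]=2
k=2: U[2][2]=4
  eliminate (3,2): mult=2, new row 3: (0, 0, 0, 4); set L[3][2]=2

L[3][0] = 1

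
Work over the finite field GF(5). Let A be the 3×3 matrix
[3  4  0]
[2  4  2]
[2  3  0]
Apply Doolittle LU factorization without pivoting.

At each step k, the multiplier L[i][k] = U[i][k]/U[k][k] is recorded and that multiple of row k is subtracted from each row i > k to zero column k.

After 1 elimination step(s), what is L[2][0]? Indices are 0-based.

L[2][0] = 4

k=0: U[0][0]=3
  eliminate (1,0): mult=4, new row 1: (0, 3, 2); set L[1][0]=4
  eliminate (2,0): mult=4, new row 2: (0, 2, 0); set L[2][0]=4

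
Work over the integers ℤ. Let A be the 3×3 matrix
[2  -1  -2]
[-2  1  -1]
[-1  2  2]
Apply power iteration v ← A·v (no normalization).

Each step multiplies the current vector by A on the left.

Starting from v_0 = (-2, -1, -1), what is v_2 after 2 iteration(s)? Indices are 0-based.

v_2 = (-2, 8, 5)

v_0 = (-2, -1, -1).
v_1 = A·v_0 = (-1, 4, -2).
v_2 = A·v_1 = (-2, 8, 5).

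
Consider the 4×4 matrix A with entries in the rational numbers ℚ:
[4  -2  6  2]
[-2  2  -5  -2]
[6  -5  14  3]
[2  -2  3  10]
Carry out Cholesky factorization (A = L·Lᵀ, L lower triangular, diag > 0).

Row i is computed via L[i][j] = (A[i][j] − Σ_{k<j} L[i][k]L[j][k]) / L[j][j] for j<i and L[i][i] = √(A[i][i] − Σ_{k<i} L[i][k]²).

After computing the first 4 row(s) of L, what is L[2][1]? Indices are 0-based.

Step 1: L[0][0] = √(4) = 2.
  L[1][0] = (-2) / L[0][0] = -1.
Step 2: L[1][1] = √(1) = 1.
  L[2][0] = (6) / L[0][0] = 3.
  L[2][1] = (-2) / L[1][1] = -2.
Step 3: L[2][2] = √(1) = 1.
  L[3][0] = (2) / L[0][0] = 1.
  L[3][1] = (-1) / L[1][1] = -1.
  L[3][2] = (-2) / L[2][2] = -2.
Step 4: L[3][3] = √(4) = 2.

L[2][1] = -2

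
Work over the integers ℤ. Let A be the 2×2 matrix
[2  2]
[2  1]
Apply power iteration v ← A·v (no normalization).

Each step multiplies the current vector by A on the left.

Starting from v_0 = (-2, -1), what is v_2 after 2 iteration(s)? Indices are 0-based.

v_2 = (-22, -17)

v_0 = (-2, -1).
v_1 = A·v_0 = (-6, -5).
v_2 = A·v_1 = (-22, -17).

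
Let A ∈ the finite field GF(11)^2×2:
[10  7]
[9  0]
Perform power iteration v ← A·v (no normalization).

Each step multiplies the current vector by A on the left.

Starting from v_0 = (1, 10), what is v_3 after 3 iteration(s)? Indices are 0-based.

v_3 = (8, 1)

v_0 = (1, 10).
v_1 = A·v_0 = (3, 9).
v_2 = A·v_1 = (5, 5).
v_3 = A·v_2 = (8, 1).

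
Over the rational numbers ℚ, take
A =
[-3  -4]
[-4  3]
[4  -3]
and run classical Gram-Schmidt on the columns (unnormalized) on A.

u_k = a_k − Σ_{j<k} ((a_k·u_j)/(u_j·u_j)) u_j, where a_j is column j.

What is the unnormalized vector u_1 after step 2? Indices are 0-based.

Step 1: u_0 = a_0 = (-3, -4, 4).
Step 2: u_1 = a_1 − (-12/41)·u_0 = (-200/41, 75/41, -75/41).

u_1 = (-200/41, 75/41, -75/41)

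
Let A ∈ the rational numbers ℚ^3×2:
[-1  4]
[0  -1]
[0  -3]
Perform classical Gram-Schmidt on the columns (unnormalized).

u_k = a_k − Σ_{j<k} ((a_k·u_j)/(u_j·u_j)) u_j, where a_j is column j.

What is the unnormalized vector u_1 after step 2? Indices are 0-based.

Step 1: u_0 = a_0 = (-1, 0, 0).
Step 2: u_1 = a_1 − (-4)·u_0 = (0, -1, -3).

u_1 = (0, -1, -3)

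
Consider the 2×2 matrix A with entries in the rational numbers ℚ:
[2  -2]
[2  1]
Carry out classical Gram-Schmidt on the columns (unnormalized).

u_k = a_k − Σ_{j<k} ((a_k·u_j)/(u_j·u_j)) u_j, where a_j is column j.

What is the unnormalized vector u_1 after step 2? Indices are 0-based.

Step 1: u_0 = a_0 = (2, 2).
Step 2: u_1 = a_1 − (-1/4)·u_0 = (-3/2, 3/2).

u_1 = (-3/2, 3/2)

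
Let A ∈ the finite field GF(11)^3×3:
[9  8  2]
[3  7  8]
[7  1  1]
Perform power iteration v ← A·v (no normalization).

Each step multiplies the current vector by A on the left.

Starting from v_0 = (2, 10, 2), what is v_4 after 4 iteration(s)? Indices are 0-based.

v_0 = (2, 10, 2).
v_1 = A·v_0 = (3, 4, 4).
v_2 = A·v_1 = (1, 3, 7).
v_3 = A·v_2 = (3, 3, 6).
v_4 = A·v_3 = (8, 1, 8).

v_4 = (8, 1, 8)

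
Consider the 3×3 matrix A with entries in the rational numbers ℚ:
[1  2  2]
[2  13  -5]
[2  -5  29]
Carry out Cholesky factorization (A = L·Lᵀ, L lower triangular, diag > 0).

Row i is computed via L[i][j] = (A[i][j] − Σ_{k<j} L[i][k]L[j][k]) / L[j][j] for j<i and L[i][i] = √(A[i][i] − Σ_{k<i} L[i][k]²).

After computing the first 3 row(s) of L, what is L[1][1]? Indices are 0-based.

L[1][1] = 3

Step 1: L[0][0] = √(1) = 1.
  L[1][0] = (2) / L[0][0] = 2.
Step 2: L[1][1] = √(9) = 3.
  L[2][0] = (2) / L[0][0] = 2.
  L[2][1] = (-9) / L[1][1] = -3.
Step 3: L[2][2] = √(16) = 4.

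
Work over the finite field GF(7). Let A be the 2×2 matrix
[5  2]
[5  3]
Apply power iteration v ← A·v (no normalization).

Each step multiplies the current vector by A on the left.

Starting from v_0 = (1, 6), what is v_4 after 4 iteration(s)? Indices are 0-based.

v_0 = (1, 6).
v_1 = A·v_0 = (3, 2).
v_2 = A·v_1 = (5, 0).
v_3 = A·v_2 = (4, 4).
v_4 = A·v_3 = (0, 4).

v_4 = (0, 4)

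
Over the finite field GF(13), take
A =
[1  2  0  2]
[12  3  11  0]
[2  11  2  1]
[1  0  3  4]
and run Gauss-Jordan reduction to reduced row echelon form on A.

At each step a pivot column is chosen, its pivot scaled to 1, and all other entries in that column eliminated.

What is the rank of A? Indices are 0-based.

rank = 4

step 1: normalize row 0 (÷1) = (1, 2, 0, 2)
  row 1: subtract 12×row0 = (0, 5, 11, 2)
  row 2: subtract 2×row0 = (0, 7, 2, 10)
  row 3: subtract 1×row0 = (0, 11, 3, 2)
step 2: normalize row 1 (÷5) = (0, 1, 10, 3)
  row 0: subtract 2×row1 = (1, 0, 6, 9)
  row 2: subtract 7×row1 = (0, 0, 10, 2)
  row 3: subtract 11×row1 = (0, 0, 10, 8)
step 3: normalize row 2 (÷10) = (0, 0, 1, 8)
  row 0: subtract 6×row2 = (1, 0, 0, 0)
  row 1: subtract 10×row2 = (0, 1, 0, 1)
  row 3: subtract 10×row2 = (0, 0, 0, 6)
step 4: normalize row 3 (÷6) = (0, 0, 0, 1)
  row 1: subtract 1×row3 = (0, 1, 0, 0)
  row 2: subtract 8×row3 = (0, 0, 1, 0)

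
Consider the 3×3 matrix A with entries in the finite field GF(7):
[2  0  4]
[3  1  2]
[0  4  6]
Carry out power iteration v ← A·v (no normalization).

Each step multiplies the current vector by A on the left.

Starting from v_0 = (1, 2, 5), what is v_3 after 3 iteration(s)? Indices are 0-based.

v_3 = (4, 5, 4)

v_0 = (1, 2, 5).
v_1 = A·v_0 = (1, 1, 3).
v_2 = A·v_1 = (0, 3, 1).
v_3 = A·v_2 = (4, 5, 4).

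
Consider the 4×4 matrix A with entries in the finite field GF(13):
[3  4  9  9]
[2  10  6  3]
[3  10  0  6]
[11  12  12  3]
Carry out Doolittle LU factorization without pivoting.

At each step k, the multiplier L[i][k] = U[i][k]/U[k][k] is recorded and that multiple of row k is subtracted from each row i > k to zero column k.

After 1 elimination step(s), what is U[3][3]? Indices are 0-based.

U[3][3] = 9

k=0: U[0][0]=3
  eliminate (1,0): mult=5, new row 1: (0, 3, 0, 10); set L[1][0]=5
  eliminate (2,0): mult=1, new row 2: (0, 6, 4, 10); set L[2][0]=1
  eliminate (3,0): mult=8, new row 3: (0, 6, 5, 9); set L[3][0]=8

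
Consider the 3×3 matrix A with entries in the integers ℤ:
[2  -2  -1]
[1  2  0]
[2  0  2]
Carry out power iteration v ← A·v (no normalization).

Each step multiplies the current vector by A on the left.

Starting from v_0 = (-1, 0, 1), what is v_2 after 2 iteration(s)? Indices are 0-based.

v_2 = (-4, -5, -6)

v_0 = (-1, 0, 1).
v_1 = A·v_0 = (-3, -1, 0).
v_2 = A·v_1 = (-4, -5, -6).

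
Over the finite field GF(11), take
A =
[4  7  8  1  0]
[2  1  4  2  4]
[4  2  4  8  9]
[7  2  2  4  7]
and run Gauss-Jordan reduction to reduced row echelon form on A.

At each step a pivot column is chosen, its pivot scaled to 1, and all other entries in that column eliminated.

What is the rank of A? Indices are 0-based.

step 1: normalize row 0 (÷4) = (1, 10, 2, 3, 0)
  row 1: subtract 2×row0 = (0, 3, 0, 7, 4)
  row 2: subtract 4×row0 = (0, 6, 7, 7, 9)
  row 3: subtract 7×row0 = (0, 9, 10, 5, 7)
step 2: normalize row 1 (÷3) = (0, 1, 0, 6, 5)
  row 0: subtract 10×row1 = (1, 0, 2, 9, 5)
  row 2: subtract 6×row1 = (0, 0, 7, 4, 1)
  row 3: subtract 9×row1 = (0, 0, 10, 6, 6)
step 3: normalize row 2 (÷7) = (0, 0, 1, 10, 8)
  row 0: subtract 2×row2 = (1, 0, 0, 0, 0)
  row 3: subtract 10×row2 = (0, 0, 0, 5, 3)
step 4: normalize row 3 (÷5) = (0, 0, 0, 1, 5)
  row 1: subtract 6×row3 = (0, 1, 0, 0, 8)
  row 2: subtract 10×row3 = (0, 0, 1, 0, 2)

rank = 4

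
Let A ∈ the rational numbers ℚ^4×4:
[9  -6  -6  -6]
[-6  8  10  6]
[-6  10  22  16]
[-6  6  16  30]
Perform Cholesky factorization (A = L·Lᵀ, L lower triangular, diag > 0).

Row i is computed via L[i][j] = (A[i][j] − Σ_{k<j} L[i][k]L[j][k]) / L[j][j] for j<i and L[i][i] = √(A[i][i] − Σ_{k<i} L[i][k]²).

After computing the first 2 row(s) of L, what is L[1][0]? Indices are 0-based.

L[1][0] = -2

Step 1: L[0][0] = √(9) = 3.
  L[1][0] = (-6) / L[0][0] = -2.
Step 2: L[1][1] = √(4) = 2.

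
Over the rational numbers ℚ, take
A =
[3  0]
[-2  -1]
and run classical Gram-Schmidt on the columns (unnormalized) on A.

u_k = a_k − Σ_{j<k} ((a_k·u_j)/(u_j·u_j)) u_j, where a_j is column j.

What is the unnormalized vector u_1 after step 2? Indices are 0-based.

u_1 = (-6/13, -9/13)

Step 1: u_0 = a_0 = (3, -2).
Step 2: u_1 = a_1 − (2/13)·u_0 = (-6/13, -9/13).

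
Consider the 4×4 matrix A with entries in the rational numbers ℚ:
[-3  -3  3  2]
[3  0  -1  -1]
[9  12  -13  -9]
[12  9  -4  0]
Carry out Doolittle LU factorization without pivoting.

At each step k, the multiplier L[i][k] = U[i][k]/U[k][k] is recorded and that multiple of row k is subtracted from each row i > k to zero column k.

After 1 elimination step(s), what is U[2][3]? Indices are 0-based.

[col 0] pivot -3
  R1 -= -1*R0 → (0, -3, 2, 1)  (L[1][0] := -1)
  R2 -= -3*R0 → (0, 3, -4, -3)  (L[2][0] := -3)
  R3 -= -4*R0 → (0, -3, 8, 8)  (L[3][0] := -4)

U[2][3] = -3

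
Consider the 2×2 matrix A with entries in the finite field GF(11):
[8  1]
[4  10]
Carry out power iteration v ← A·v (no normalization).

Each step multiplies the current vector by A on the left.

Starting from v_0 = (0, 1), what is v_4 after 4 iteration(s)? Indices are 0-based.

v_0 = (0, 1).
v_1 = A·v_0 = (1, 10).
v_2 = A·v_1 = (7, 5).
v_3 = A·v_2 = (6, 1).
v_4 = A·v_3 = (5, 1).

v_4 = (5, 1)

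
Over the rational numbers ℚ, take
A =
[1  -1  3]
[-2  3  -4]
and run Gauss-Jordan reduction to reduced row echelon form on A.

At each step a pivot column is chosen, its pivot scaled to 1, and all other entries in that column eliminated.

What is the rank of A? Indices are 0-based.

rank = 2

[1] R0 /= 1  ⇒  (1, -1, 3)
     R1 -= -2·R0  ⇒  (0, 1, 2)
[2] R1 /= 1  ⇒  (0, 1, 2)
     R0 -= -1·R1  ⇒  (1, 0, 5)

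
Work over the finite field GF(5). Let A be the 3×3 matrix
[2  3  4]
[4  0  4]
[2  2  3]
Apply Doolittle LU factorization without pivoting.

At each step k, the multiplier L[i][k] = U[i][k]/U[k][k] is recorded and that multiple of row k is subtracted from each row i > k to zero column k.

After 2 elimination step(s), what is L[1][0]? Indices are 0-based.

k=0: U[0][0]=2
  eliminate (1,0): mult=2, new row 1: (0, 4, 1); set L[1][0]=2
  eliminate (2,0): mult=1, new row 2: (0, 4, 4); set L[2][0]=1
k=1: U[1][1]=4
  eliminate (2,1): mult=1, new row 2: (0, 0, 3); set L[2][1]=1

L[1][0] = 2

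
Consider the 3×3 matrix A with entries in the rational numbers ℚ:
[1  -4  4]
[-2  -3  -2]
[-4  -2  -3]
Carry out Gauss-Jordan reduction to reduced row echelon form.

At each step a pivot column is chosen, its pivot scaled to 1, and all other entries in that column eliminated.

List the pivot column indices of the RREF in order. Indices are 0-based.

pivot(0,0)=1: scale R0 → (1, -4, 4)
  clear (1,0): R1 −= (-2)R0 → (0, -11, 6)
  clear (2,0): R2 −= (-4)R0 → (0, -18, 13)
pivot(1,1)=-11: scale R1 → (0, 1, -6/11)
  clear (0,1): R0 −= (-4)R1 → (1, 0, 20/11)
  clear (2,1): R2 −= (-18)R1 → (0, 0, 35/11)
pivot(2,2)=35/11: scale R2 → (0, 0, 1)
  clear (0,2): R0 −= (20/11)R2 → (1, 0, 0)
  clear (1,2): R1 −= (-6/11)R2 → (0, 1, 0)

pivot columns: 0, 1, 2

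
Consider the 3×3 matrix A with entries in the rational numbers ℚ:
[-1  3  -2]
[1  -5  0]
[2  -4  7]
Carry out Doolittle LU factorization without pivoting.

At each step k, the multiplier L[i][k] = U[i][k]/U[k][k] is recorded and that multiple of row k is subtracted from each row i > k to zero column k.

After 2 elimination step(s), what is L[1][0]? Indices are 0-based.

L[1][0] = -1

k=0: U[0][0]=-1
  eliminate (1,0): mult=-1, new row 1: (0, -2, -2); set L[1][0]=-1
  eliminate (2,0): mult=-2, new row 2: (0, 2, 3); set L[2][0]=-2
k=1: U[1][1]=-2
  eliminate (2,1): mult=-1, new row 2: (0, 0, 1); set L[2][1]=-1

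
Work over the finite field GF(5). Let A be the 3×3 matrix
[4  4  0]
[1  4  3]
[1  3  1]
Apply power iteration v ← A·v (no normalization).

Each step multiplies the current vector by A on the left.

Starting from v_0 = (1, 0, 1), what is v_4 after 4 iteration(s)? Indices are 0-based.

v_0 = (1, 0, 1).
v_1 = A·v_0 = (4, 4, 2).
v_2 = A·v_1 = (2, 1, 3).
v_3 = A·v_2 = (2, 0, 3).
v_4 = A·v_3 = (3, 1, 0).

v_4 = (3, 1, 0)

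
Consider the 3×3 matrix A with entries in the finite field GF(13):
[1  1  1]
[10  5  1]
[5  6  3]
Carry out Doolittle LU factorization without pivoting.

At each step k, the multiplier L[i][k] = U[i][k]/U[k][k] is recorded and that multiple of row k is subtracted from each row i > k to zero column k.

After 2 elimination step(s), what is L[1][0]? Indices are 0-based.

[col 0] pivot 1
  R1 -= 10*R0 → (0, 8, 4)  (L[1][0] := 10)
  R2 -= 5*R0 → (0, 1, 11)  (L[2][0] := 5)
[col 1] pivot 8
  R2 -= 5*R1 → (0, 0, 4)  (L[2][1] := 5)

L[1][0] = 10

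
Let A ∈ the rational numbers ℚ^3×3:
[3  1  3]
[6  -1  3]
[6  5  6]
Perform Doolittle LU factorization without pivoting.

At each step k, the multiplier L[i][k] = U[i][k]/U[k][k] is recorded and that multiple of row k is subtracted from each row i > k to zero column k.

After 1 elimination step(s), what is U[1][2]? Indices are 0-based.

U[1][2] = -3

k=0: U[0][0]=3
  eliminate (1,0): mult=2, new row 1: (0, -3, -3); set L[1][0]=2
  eliminate (2,0): mult=2, new row 2: (0, 3, 0); set L[2][0]=2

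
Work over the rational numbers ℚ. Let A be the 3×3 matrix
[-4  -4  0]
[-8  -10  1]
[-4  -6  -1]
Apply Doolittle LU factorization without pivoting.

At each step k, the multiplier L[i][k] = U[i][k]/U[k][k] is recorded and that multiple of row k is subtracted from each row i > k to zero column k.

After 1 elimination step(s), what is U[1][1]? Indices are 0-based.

U[1][1] = -2

[col 0] pivot -4
  R1 -= 2*R0 → (0, -2, 1)  (L[1][0] := 2)
  R2 -= 1*R0 → (0, -2, -1)  (L[2][0] := 1)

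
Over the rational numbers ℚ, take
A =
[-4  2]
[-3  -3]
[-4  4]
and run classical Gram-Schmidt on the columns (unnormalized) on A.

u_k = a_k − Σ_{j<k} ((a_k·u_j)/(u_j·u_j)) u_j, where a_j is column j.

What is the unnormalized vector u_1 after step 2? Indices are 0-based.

u_1 = (22/41, -168/41, 104/41)

Step 1: u_0 = a_0 = (-4, -3, -4).
Step 2: u_1 = a_1 − (-15/41)·u_0 = (22/41, -168/41, 104/41).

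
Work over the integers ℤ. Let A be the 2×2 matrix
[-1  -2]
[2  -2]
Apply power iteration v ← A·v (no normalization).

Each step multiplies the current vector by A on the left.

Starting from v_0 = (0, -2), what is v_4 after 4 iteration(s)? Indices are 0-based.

v_4 = (36, 72)

v_0 = (0, -2).
v_1 = A·v_0 = (4, 4).
v_2 = A·v_1 = (-12, 0).
v_3 = A·v_2 = (12, -24).
v_4 = A·v_3 = (36, 72).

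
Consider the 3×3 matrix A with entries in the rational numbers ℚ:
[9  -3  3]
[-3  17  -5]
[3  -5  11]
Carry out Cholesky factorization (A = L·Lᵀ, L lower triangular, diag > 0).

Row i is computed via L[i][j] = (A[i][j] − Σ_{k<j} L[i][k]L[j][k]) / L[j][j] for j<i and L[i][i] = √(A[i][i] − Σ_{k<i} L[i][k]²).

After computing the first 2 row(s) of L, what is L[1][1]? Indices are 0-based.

Step 1: L[0][0] = √(9) = 3.
  L[1][0] = (-3) / L[0][0] = -1.
Step 2: L[1][1] = √(16) = 4.

L[1][1] = 4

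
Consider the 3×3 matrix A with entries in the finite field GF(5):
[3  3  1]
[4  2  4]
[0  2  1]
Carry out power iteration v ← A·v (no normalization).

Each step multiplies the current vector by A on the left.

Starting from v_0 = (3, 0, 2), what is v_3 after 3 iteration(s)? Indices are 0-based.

v_0 = (3, 0, 2).
v_1 = A·v_0 = (1, 0, 2).
v_2 = A·v_1 = (0, 2, 2).
v_3 = A·v_2 = (3, 2, 1).

v_3 = (3, 2, 1)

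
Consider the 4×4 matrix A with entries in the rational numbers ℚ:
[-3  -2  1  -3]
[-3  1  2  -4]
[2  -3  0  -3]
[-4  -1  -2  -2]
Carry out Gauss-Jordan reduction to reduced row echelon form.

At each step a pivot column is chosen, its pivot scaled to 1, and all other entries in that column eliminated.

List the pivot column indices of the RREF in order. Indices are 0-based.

[1] R0 /= -3  ⇒  (1, 2/3, -1/3, 1)
     R1 -= -3·R0  ⇒  (0, 3, 1, -1)
     R2 -= 2·R0  ⇒  (0, -13/3, 2/3, -5)
     R3 -= -4·R0  ⇒  (0, 5/3, -10/3, 2)
[2] R1 /= 3  ⇒  (0, 1, 1/3, -1/3)
     R0 -= 2/3·R1  ⇒  (1, 0, -5/9, 11/9)
     R2 -= -13/3·R1  ⇒  (0, 0, 19/9, -58/9)
     R3 -= 5/3·R1  ⇒  (0, 0, -35/9, 23/9)
[3] R2 /= 19/9  ⇒  (0, 0, 1, -58/19)
     R0 -= -5/9·R2  ⇒  (1, 0, 0, -9/19)
     R1 -= 1/3·R2  ⇒  (0, 1, 0, 13/19)
     R3 -= -35/9·R2  ⇒  (0, 0, 0, -177/19)
[4] R3 /= -177/19  ⇒  (0, 0, 0, 1)
     R0 -= -9/19·R3  ⇒  (1, 0, 0, 0)
     R1 -= 13/19·R3  ⇒  (0, 1, 0, 0)
     R2 -= -58/19·R3  ⇒  (0, 0, 1, 0)

pivot columns: 0, 1, 2, 3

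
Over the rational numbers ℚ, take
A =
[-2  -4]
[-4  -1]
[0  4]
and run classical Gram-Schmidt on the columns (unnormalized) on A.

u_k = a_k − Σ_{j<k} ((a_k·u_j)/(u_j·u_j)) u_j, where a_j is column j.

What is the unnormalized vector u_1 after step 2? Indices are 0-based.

Step 1: u_0 = a_0 = (-2, -4, 0).
Step 2: u_1 = a_1 − (3/5)·u_0 = (-14/5, 7/5, 4).

u_1 = (-14/5, 7/5, 4)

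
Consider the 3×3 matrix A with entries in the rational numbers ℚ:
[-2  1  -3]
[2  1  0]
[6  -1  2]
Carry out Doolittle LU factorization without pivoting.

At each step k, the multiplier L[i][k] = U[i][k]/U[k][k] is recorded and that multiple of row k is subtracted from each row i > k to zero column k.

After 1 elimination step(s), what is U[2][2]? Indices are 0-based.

U[2][2] = -7

k=0: U[0][0]=-2
  eliminate (1,0): mult=-1, new row 1: (0, 2, -3); set L[1][0]=-1
  eliminate (2,0): mult=-3, new row 2: (0, 2, -7); set L[2][0]=-3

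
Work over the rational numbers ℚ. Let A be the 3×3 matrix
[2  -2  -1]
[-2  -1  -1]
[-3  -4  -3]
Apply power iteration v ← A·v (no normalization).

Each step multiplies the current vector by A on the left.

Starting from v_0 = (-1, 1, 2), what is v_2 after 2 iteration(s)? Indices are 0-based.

v_0 = (-1, 1, 2).
v_1 = A·v_0 = (-6, -1, -7).
v_2 = A·v_1 = (-3, 20, 43).

v_2 = (-3, 20, 43)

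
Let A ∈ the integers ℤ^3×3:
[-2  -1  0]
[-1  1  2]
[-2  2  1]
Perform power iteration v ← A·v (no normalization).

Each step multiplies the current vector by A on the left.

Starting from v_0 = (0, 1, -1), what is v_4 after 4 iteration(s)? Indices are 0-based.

v_0 = (0, 1, -1).
v_1 = A·v_0 = (-1, -1, 1).
v_2 = A·v_1 = (3, 2, 1).
v_3 = A·v_2 = (-8, 1, -1).
v_4 = A·v_3 = (15, 7, 17).

v_4 = (15, 7, 17)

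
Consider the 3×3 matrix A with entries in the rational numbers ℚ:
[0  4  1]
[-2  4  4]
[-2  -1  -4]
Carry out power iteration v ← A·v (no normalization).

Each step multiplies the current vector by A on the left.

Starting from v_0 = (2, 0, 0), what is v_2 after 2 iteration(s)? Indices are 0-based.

v_0 = (2, 0, 0).
v_1 = A·v_0 = (0, -4, -4).
v_2 = A·v_1 = (-20, -32, 20).

v_2 = (-20, -32, 20)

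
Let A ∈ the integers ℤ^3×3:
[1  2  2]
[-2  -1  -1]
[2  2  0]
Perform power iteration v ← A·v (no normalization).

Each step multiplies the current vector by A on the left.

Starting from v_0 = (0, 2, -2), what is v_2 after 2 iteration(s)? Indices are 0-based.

v_2 = (8, -4, 0)

v_0 = (0, 2, -2).
v_1 = A·v_0 = (0, 0, 4).
v_2 = A·v_1 = (8, -4, 0).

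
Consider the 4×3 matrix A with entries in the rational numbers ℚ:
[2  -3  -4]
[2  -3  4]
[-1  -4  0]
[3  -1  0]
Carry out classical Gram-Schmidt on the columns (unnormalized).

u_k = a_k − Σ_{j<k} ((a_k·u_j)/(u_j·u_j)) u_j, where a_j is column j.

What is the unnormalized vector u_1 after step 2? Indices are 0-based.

u_1 = (-16/9, -16/9, -83/18, 5/6)

Step 1: u_0 = a_0 = (2, 2, -1, 3).
Step 2: u_1 = a_1 − (-11/18)·u_0 = (-16/9, -16/9, -83/18, 5/6).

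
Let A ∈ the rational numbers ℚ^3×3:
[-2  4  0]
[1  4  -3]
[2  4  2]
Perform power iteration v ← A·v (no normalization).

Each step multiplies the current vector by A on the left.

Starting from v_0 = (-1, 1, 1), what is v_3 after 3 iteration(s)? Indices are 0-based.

v_0 = (-1, 1, 1).
v_1 = A·v_0 = (6, 0, 4).
v_2 = A·v_1 = (-12, -6, 20).
v_3 = A·v_2 = (0, -96, -8).

v_3 = (0, -96, -8)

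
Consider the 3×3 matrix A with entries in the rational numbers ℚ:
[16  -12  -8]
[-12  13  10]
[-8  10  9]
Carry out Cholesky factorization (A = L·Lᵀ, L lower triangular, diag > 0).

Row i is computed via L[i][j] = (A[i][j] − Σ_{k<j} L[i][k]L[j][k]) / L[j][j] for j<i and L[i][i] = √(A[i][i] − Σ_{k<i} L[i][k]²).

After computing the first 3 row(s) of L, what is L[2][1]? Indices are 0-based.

L[2][1] = 2

Step 1: L[0][0] = √(16) = 4.
  L[1][0] = (-12) / L[0][0] = -3.
Step 2: L[1][1] = √(4) = 2.
  L[2][0] = (-8) / L[0][0] = -2.
  L[2][1] = (4) / L[1][1] = 2.
Step 3: L[2][2] = √(1) = 1.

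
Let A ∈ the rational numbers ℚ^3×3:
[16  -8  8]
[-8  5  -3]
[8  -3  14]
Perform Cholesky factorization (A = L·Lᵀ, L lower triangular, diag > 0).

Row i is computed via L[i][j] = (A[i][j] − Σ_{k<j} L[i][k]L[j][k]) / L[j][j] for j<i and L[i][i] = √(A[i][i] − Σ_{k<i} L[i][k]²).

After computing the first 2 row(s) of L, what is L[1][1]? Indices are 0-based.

L[1][1] = 1

Step 1: L[0][0] = √(16) = 4.
  L[1][0] = (-8) / L[0][0] = -2.
Step 2: L[1][1] = √(1) = 1.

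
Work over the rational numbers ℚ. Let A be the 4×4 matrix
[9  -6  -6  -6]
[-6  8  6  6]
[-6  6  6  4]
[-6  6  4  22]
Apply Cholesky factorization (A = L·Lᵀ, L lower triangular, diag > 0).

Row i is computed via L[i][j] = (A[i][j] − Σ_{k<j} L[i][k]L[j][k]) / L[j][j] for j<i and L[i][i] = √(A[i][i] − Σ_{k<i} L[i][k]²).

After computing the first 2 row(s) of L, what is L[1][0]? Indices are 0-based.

L[1][0] = -2

Step 1: L[0][0] = √(9) = 3.
  L[1][0] = (-6) / L[0][0] = -2.
Step 2: L[1][1] = √(4) = 2.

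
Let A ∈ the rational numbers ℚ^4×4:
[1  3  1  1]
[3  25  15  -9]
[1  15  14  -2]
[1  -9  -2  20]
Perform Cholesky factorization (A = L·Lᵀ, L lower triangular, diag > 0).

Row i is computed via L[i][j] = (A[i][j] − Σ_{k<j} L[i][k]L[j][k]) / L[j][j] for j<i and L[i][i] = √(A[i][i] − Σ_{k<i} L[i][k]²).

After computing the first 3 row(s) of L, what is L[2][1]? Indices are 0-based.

L[2][1] = 3

Step 1: L[0][0] = √(1) = 1.
  L[1][0] = (3) / L[0][0] = 3.
Step 2: L[1][1] = √(16) = 4.
  L[2][0] = (1) / L[0][0] = 1.
  L[2][1] = (12) / L[1][1] = 3.
Step 3: L[2][2] = √(4) = 2.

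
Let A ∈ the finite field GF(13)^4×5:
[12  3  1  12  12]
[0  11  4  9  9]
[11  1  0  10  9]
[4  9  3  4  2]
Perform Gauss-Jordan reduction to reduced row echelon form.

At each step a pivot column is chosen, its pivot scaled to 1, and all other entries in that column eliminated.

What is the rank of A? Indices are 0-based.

step 1: normalize row 0 (÷12) = (1, 10, 12, 1, 1)
  row 2: subtract 11×row0 = (0, 8, 11, 12, 11)
  row 3: subtract 4×row0 = (0, 8, 7, 0, 11)
step 2: normalize row 1 (÷11) = (0, 1, 11, 2, 2)
  row 0: subtract 10×row1 = (1, 0, 6, 7, 7)
  row 2: subtract 8×row1 = (0, 0, 1, 9, 8)
  row 3: subtract 8×row1 = (0, 0, 10, 10, 8)
step 3: normalize row 2 (÷1) = (0, 0, 1, 9, 8)
  row 0: subtract 6×row2 = (1, 0, 0, 5, 11)
  row 1: subtract 11×row2 = (0, 1, 0, 7, 5)
  row 3: subtract 10×row2 = (0, 0, 0, 11, 6)
step 4: normalize row 3 (÷11) = (0, 0, 0, 1, 10)
  row 0: subtract 5×row3 = (1, 0, 0, 0, 0)
  row 1: subtract 7×row3 = (0, 1, 0, 0, 0)
  row 2: subtract 9×row3 = (0, 0, 1, 0, 9)

rank = 4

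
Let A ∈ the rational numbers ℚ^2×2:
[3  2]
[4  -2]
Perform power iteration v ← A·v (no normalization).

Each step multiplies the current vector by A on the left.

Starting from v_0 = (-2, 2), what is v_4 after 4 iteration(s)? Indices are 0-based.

v_4 = (-478, 72)

v_0 = (-2, 2).
v_1 = A·v_0 = (-2, -12).
v_2 = A·v_1 = (-30, 16).
v_3 = A·v_2 = (-58, -152).
v_4 = A·v_3 = (-478, 72).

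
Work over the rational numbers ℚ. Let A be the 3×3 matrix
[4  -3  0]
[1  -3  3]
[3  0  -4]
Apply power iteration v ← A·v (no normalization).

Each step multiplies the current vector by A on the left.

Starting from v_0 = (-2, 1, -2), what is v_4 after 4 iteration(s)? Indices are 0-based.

v_0 = (-2, 1, -2).
v_1 = A·v_0 = (-11, -11, 2).
v_2 = A·v_1 = (-11, 28, -41).
v_3 = A·v_2 = (-128, -218, 131).
v_4 = A·v_3 = (142, 919, -908).

v_4 = (142, 919, -908)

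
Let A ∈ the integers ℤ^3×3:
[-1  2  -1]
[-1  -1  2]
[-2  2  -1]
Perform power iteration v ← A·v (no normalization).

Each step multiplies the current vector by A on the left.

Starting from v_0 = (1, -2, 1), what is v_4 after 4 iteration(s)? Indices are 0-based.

v_4 = (235, -146, 301)

v_0 = (1, -2, 1).
v_1 = A·v_0 = (-6, 3, -7).
v_2 = A·v_1 = (19, -11, 25).
v_3 = A·v_2 = (-66, 42, -85).
v_4 = A·v_3 = (235, -146, 301).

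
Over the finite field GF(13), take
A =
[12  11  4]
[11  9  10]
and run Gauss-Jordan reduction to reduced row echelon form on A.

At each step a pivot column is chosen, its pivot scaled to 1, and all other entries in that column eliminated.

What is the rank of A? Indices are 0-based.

pivot(0,0)=12: scale R0 → (1, 2, 9)
  clear (1,0): R1 −= (11)R0 → (0, 0, 2)
col 1: no nonzero at/below row 1; advance.
pivot(1,2)=2: scale R1 → (0, 0, 1)
  clear (0,2): R0 −= (9)R1 → (1, 2, 0)

rank = 2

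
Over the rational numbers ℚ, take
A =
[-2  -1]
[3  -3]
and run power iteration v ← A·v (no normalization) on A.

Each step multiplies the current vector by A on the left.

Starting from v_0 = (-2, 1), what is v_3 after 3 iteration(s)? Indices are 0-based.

v_3 = (-42, -99)

v_0 = (-2, 1).
v_1 = A·v_0 = (3, -9).
v_2 = A·v_1 = (3, 36).
v_3 = A·v_2 = (-42, -99).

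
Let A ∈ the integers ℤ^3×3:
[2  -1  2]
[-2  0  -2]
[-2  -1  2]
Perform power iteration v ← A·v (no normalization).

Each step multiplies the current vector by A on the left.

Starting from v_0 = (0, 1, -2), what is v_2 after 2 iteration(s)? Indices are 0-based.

v_0 = (0, 1, -2).
v_1 = A·v_0 = (-5, 4, -5).
v_2 = A·v_1 = (-24, 20, -4).

v_2 = (-24, 20, -4)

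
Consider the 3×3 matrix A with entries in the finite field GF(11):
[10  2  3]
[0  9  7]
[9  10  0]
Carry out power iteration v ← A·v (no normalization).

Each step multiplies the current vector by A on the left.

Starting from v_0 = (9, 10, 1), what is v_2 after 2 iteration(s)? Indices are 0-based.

v_2 = (8, 6, 7)

v_0 = (9, 10, 1).
v_1 = A·v_0 = (3, 9, 5).
v_2 = A·v_1 = (8, 6, 7).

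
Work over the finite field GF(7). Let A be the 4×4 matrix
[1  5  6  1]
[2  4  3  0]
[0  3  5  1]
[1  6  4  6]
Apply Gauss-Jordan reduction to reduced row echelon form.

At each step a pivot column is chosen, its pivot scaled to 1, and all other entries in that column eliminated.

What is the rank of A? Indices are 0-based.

rank = 3

[1] R0 /= 1  ⇒  (1, 5, 6, 1)
     R1 -= 2·R0  ⇒  (0, 1, 5, 5)
     R3 -= 1·R0  ⇒  (0, 1, 5, 5)
[2] R1 /= 1  ⇒  (0, 1, 5, 5)
     R0 -= 5·R1  ⇒  (1, 0, 2, 4)
     R2 -= 3·R1  ⇒  (0, 0, 4, 0)
     R3 -= 1·R1  ⇒  (0, 0, 0, 0)
[3] R2 /= 4  ⇒  (0, 0, 1, 0)
     R0 -= 2·R2  ⇒  (1, 0, 0, 4)
     R1 -= 5·R2  ⇒  (0, 1, 0, 5)
column 3 empty below row 3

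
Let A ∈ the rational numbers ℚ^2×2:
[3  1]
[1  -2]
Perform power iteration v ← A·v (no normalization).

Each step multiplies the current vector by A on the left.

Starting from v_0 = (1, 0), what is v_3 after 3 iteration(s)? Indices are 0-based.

v_3 = (31, 8)

v_0 = (1, 0).
v_1 = A·v_0 = (3, 1).
v_2 = A·v_1 = (10, 1).
v_3 = A·v_2 = (31, 8).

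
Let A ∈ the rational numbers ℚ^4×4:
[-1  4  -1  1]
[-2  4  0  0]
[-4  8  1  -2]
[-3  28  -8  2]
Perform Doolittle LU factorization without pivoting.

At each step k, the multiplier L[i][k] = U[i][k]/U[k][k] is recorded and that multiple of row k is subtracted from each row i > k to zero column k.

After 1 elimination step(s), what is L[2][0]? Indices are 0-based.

L[2][0] = 4

k=0: U[0][0]=-1
  eliminate (1,0): mult=2, new row 1: (0, -4, 2, -2); set L[1][0]=2
  eliminate (2,0): mult=4, new row 2: (0, -8, 5, -6); set L[2][0]=4
  eliminate (3,0): mult=3, new row 3: (0, 16, -5, -1); set L[3][0]=3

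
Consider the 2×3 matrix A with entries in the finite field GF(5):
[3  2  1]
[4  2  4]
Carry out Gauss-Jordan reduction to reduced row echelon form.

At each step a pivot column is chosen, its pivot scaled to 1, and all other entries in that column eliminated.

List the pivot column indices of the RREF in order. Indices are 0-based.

pivot columns: 0, 1

pivot(0,0)=3: scale R0 → (1, 4, 2)
  clear (1,0): R1 −= (4)R0 → (0, 1, 1)
pivot(1,1)=1: scale R1 → (0, 1, 1)
  clear (0,1): R0 −= (4)R1 → (1, 0, 3)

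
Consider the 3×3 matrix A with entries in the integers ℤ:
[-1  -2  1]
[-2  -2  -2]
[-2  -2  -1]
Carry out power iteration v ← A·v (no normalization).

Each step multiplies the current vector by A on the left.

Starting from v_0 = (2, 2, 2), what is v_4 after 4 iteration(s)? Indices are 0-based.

v_4 = (346, 972, 790)

v_0 = (2, 2, 2).
v_1 = A·v_0 = (-4, -12, -10).
v_2 = A·v_1 = (18, 52, 42).
v_3 = A·v_2 = (-80, -224, -182).
v_4 = A·v_3 = (346, 972, 790).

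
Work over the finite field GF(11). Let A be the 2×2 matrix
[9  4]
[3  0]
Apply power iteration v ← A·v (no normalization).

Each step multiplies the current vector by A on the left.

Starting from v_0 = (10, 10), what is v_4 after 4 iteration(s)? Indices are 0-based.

v_4 = (8, 9)

v_0 = (10, 10).
v_1 = A·v_0 = (9, 8).
v_2 = A·v_1 = (3, 5).
v_3 = A·v_2 = (3, 9).
v_4 = A·v_3 = (8, 9).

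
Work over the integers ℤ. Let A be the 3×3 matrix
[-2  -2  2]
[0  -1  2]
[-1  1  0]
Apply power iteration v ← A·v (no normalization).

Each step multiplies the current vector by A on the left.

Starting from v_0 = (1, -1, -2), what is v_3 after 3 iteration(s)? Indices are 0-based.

v_3 = (-16, 3, -11)

v_0 = (1, -1, -2).
v_1 = A·v_0 = (-4, -3, -2).
v_2 = A·v_1 = (10, -1, 1).
v_3 = A·v_2 = (-16, 3, -11).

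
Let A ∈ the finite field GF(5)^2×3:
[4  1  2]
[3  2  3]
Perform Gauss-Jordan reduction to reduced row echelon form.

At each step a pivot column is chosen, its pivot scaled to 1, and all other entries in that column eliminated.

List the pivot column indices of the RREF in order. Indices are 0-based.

[1] R0 /= 4  ⇒  (1, 4, 3)
     R1 -= 3·R0  ⇒  (0, 0, 4)
column 1 empty below row 1
[2] R1 /= 4  ⇒  (0, 0, 1)
     R0 -= 3·R1  ⇒  (1, 4, 0)

pivot columns: 0, 2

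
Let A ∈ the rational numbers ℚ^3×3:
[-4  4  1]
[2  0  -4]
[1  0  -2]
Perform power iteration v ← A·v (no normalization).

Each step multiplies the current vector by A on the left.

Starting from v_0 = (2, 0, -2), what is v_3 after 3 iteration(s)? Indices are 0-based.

v_3 = (-574, 276, 138)

v_0 = (2, 0, -2).
v_1 = A·v_0 = (-10, 12, 6).
v_2 = A·v_1 = (94, -44, -22).
v_3 = A·v_2 = (-574, 276, 138).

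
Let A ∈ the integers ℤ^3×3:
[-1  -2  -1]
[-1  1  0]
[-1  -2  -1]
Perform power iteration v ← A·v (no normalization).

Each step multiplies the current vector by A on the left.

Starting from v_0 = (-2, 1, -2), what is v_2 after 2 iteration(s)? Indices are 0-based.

v_0 = (-2, 1, -2).
v_1 = A·v_0 = (2, 3, 2).
v_2 = A·v_1 = (-10, 1, -10).

v_2 = (-10, 1, -10)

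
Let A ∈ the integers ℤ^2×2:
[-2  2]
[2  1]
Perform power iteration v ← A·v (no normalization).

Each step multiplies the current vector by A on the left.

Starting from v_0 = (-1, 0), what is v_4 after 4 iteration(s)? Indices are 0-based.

v_0 = (-1, 0).
v_1 = A·v_0 = (2, -2).
v_2 = A·v_1 = (-8, 2).
v_3 = A·v_2 = (20, -14).
v_4 = A·v_3 = (-68, 26).

v_4 = (-68, 26)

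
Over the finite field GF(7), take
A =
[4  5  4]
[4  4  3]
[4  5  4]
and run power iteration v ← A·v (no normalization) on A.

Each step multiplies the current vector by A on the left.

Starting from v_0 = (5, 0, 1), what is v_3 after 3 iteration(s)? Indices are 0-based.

v_0 = (5, 0, 1).
v_1 = A·v_0 = (3, 2, 3).
v_2 = A·v_1 = (6, 1, 6).
v_3 = A·v_2 = (4, 4, 4).

v_3 = (4, 4, 4)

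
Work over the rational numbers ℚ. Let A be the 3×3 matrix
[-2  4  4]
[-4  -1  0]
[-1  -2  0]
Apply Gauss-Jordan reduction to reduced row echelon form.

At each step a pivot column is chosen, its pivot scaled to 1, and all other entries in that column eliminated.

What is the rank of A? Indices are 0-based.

rank = 3

[1] R0 /= -2  ⇒  (1, -2, -2)
     R1 -= -4·R0  ⇒  (0, -9, -8)
     R2 -= -1·R0  ⇒  (0, -4, -2)
[2] R1 /= -9  ⇒  (0, 1, 8/9)
     R0 -= -2·R1  ⇒  (1, 0, -2/9)
     R2 -= -4·R1  ⇒  (0, 0, 14/9)
[3] R2 /= 14/9  ⇒  (0, 0, 1)
     R0 -= -2/9·R2  ⇒  (1, 0, 0)
     R1 -= 8/9·R2  ⇒  (0, 1, 0)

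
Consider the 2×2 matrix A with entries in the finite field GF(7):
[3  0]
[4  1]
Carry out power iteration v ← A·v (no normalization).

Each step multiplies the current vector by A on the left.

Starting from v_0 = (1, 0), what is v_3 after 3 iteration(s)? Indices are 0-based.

v_0 = (1, 0).
v_1 = A·v_0 = (3, 4).
v_2 = A·v_1 = (2, 2).
v_3 = A·v_2 = (6, 3).

v_3 = (6, 3)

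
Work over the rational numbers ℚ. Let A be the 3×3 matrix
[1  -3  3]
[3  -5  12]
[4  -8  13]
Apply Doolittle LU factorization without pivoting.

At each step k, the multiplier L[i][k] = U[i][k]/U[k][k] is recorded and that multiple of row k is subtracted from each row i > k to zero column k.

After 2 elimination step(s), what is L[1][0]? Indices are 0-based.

Step 1: pivot at (0,0) is 1.
  row1 ← row1 − (3)·row0  ⇒  L[1][0]=3, U row1=(0, 4, 3)
  row2 ← row2 − (4)·row0  ⇒  L[2][0]=4, U row2=(0, 4, 1)
Step 2: pivot at (1,1) is 4.
  row2 ← row2 − (1)·row1  ⇒  L[2][1]=1, U row2=(0, 0, -2)

L[1][0] = 3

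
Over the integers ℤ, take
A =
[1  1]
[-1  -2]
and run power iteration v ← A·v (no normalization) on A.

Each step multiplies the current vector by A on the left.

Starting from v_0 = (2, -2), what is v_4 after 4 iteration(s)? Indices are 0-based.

v_0 = (2, -2).
v_1 = A·v_0 = (0, 2).
v_2 = A·v_1 = (2, -4).
v_3 = A·v_2 = (-2, 6).
v_4 = A·v_3 = (4, -10).

v_4 = (4, -10)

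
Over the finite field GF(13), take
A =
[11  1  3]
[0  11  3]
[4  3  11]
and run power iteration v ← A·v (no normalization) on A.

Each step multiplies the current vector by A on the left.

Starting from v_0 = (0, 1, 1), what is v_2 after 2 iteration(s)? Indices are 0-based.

v_0 = (0, 1, 1).
v_1 = A·v_0 = (4, 1, 1).
v_2 = A·v_1 = (9, 1, 4).

v_2 = (9, 1, 4)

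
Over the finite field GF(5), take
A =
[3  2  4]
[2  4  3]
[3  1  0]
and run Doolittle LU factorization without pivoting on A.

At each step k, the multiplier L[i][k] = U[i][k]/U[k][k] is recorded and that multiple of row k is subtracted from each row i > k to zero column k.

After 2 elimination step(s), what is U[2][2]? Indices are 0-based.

U[2][2] = 3

k=0: U[0][0]=3
  eliminate (1,0): mult=4, new row 1: (0, 1, 2); set L[1][0]=4
  eliminate (2,0): mult=1, new row 2: (0, 4, 1); set L[2][0]=1
k=1: U[1][1]=1
  eliminate (2,1): mult=4, new row 2: (0, 0, 3); set L[2][1]=4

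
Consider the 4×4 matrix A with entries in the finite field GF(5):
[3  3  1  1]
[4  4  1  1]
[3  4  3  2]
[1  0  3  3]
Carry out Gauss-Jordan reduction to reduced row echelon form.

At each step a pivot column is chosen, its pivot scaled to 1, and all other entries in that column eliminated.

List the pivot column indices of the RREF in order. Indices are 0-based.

pivot columns: 0, 1, 2, 3

pivot(0,0)=3: scale R0 → (1, 1, 2, 2)
  clear (1,0): R1 −= (4)R0 → (0, 0, 3, 3)
  clear (2,0): R2 −= (3)R0 → (0, 1, 2, 1)
  clear (3,0): R3 −= (1)R0 → (0, 4, 1, 1)
pivot(1,1): swap R1↔R2
pivot(1,1)=1: scale R1 → (0, 1, 2, 1)
  clear (0,1): R0 −= (1)R1 → (1, 0, 0, 1)
  clear (3,1): R3 −= (4)R1 → (0, 0, 3, 2)
pivot(2,2)=3: scale R2 → (0, 0, 1, 1)
  clear (1,2): R1 −= (2)R2 → (0, 1, 0, 4)
  clear (3,2): R3 −= (3)R2 → (0, 0, 0, 4)
pivot(3,3)=4: scale R3 → (0, 0, 0, 1)
  clear (0,3): R0 −= (1)R3 → (1, 0, 0, 0)
  clear (1,3): R1 −= (4)R3 → (0, 1, 0, 0)
  clear (2,3): R2 −= (1)R3 → (0, 0, 1, 0)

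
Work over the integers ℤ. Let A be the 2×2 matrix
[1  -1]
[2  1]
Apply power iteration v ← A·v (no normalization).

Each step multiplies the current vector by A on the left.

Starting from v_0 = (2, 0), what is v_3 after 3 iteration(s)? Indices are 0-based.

v_0 = (2, 0).
v_1 = A·v_0 = (2, 4).
v_2 = A·v_1 = (-2, 8).
v_3 = A·v_2 = (-10, 4).

v_3 = (-10, 4)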